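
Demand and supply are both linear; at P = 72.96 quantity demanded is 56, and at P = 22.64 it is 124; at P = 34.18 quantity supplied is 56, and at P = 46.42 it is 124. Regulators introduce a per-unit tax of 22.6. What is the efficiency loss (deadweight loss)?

277.59

Demand slope = (22.64 − 72.96)/(124 − 56) = −0.74, so P = 114.4 − 0.74Q.
Supply slope = (46.42 − 34.18)/(124 − 56) = 0.18, so P = 24.1 + 0.18Q.
Competitive equilibrium: 114.4 − 0.74Q = 24.1 + 0.18Q → Q* = 98.1522, P* = 41.7674.
With the tax, the buyer price exceeds the seller price by 22.6: (114.4 − 0.74Q) − (24.1 + 0.18Q) = 22.6 → Q' = 73.587.
ΔQ = 98.1522 − 73.587 = 24.5652; the wedge equals the tax, 22.6.
The triangle = ½ × 24.5652 × 22.6 = 277.59.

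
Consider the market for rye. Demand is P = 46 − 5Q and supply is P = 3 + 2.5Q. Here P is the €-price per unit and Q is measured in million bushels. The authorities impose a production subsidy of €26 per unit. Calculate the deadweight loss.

Competitive equilibrium: 46 − 5Q = 3 + 2.5Q → Q* = 5.7333, P* = 17.3333.
The subsidy lowers effective supply by 26: P = 2.5Q − 23.
New quantity: 46 − 5Q = 2.5Q − 23 → Q' = 9.2.
Overproduction ΔQ = 9.2 − 5.7333 = 3.4667; wedge = subsidy = 26.
Deadweight loss = ½ × 3.4667 × 26 = €45.07 million.

€45.07 million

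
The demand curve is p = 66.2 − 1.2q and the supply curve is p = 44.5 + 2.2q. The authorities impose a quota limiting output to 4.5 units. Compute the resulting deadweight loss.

Competitive equilibrium: 66.2 − 1.2q = 44.5 + 2.2q → q* = 6.3824, p* = 58.5412.
At q = 4.5: demand price = 66.2 − 1.2·4.5 = 60.8; supply price = 44.5 + 2.2·4.5 = 54.4.
Δq = 6.3824 − 4.5 = 1.8824; wedge = 60.8 − 54.4 = 6.4.
The triangle = ½ × 1.8824 × 6.4 = 6.02.

6.02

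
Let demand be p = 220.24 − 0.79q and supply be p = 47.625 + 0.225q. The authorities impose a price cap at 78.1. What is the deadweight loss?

Competitive equilibrium: 220.24 − 0.79q = 47.625 + 0.225q → q* = 170.064, p* = 85.8894.
At the ceiling p = 78.1, quantity supplied = (78.1 − 47.625)/0.225 = 135.4444.
Willingness to pay at q' = 135.4444: 220.24 − 0.79·135.4444 = 113.2389.
Δq = 170.064 − 135.4444 = 34.6196; wedge = 113.2389 − 78.1 = 35.1389.
DWL = ½ × 34.6196 × 35.1389 = 608.25.

608.25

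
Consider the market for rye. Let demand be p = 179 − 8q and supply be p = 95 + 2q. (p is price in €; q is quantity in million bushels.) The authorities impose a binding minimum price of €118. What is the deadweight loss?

€3 million

Competitive equilibrium: 179 − 8q = 95 + 2q → q* = 8.4, p* = 111.8.
At the floor p = 118, quantity demanded = (179 − 118)/8 = 7.625.
Sellers' marginal cost at q' = 7.625: 95 + 2·7.625 = 110.25.
Δq = 8.4 − 7.625 = 0.775; wedge = 118 − 110.25 = 7.75.
The triangle = ½ × 0.775 × 7.75 = €3 million.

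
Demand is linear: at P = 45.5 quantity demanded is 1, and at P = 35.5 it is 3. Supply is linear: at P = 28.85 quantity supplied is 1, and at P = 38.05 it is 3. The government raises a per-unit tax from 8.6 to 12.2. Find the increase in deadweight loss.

3.90

Demand slope = (35.5 − 45.5)/(3 − 1) = −5, so P = 50.5 − 5Q.
Supply slope = (38.05 − 28.85)/(3 − 1) = 4.6, so P = 24.25 + 4.6Q.
Competitive equilibrium: 50.5 − 5Q = 24.25 + 4.6Q → Q* = 2.7344, P* = 36.8281.
For a per-unit tax t: ΔQ = t/9.6, so DWL = ½·t·(t/9.6) = t²/19.2.
At t = 8.6: DWL = 3.852. At t = 12.2: DWL = 7.752.
Increase = 7.752 − 3.852 = 3.90.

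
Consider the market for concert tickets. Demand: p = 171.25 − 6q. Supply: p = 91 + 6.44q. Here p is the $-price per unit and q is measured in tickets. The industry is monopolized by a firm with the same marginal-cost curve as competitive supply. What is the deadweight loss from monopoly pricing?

Competitive equilibrium: 171.25 − 6q = 91 + 6.44q → q* = 6.451, p* = 132.5442.
Marginal revenue: MR = 171.25 − 12q. Set MR = MC: 171.25 − 12q = 91 + 6.44q → q_m = 4.352.
Price p_m = 171.25 − 6·4.352 = 145.138; MC(q_m) = 91 + 6.44·4.352 = 119.0269.
Competitive q* = 6.451, so Δq = 2.099; wedge = 145.138 − 119.0269 = 26.1111.
The triangle = ½ × 2.099 × 26.1111 = $27.40.

$27.40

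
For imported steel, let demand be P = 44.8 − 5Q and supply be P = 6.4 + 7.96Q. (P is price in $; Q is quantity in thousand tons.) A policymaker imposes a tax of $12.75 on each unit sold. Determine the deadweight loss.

Competitive equilibrium: 44.8 − 5Q = 6.4 + 7.96Q → Q* = 2.963, P* = 29.9852.
With the tax, the buyer price exceeds the seller price by 12.75: (44.8 − 5Q) − (6.4 + 7.96Q) = 12.75 → Q' = 1.9792.
ΔQ = 2.963 − 1.9792 = 0.9838; the wedge equals the tax, 12.75.
DWL = ½ × 0.9838 × 12.75 = $6.27 thousand.

$6.27 thousand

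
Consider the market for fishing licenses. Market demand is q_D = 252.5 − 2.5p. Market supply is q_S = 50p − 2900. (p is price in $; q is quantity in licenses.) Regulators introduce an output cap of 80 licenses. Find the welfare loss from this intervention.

In inverse form: demand p = 101 − 0.4q, supply p = 58 + 0.02q.
Competitive equilibrium: 101 − 0.4q = 58 + 0.02q → q* = 102.381, p* = 60.0476.
At q = 80: demand price = 101 − 0.4·80 = 69; supply price = 58 + 0.02·80 = 59.6.
Δq = 102.381 − 80 = 22.381; wedge = 69 − 59.6 = 9.4.
Welfare loss = ½ × 22.381 × 9.4 = $105.19.

$105.19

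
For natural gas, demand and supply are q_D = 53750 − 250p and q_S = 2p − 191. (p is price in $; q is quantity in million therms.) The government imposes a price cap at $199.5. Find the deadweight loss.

In inverse form: demand p = 215 − 0.004q, supply p = 95.5 + 0.5q.
Competitive equilibrium: 215 − 0.004q = 95.5 + 0.5q → q* = 237.1032, p* = 214.0516.
At the ceiling p = 199.5, quantity supplied = (199.5 − 95.5)/0.5 = 208.
Willingness to pay at q' = 208: 215 − 0.004·208 = 214.168.
Δq = 237.1032 − 208 = 29.1032; wedge = 214.168 − 199.5 = 14.668.
The triangle = ½ × 29.1032 × 14.668 = $213.44 million.

$213.44 million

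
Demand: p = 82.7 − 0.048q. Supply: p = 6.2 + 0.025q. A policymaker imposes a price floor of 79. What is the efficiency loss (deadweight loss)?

34403.91

Competitive equilibrium: 82.7 − 0.048q = 6.2 + 0.025q → q* = 1047.94521, p* = 32.39863.
At the floor p = 79, quantity demanded = (82.7 − 79)/0.048 = 77.08333.
Sellers' marginal cost at q' = 77.08333: 6.2 + 0.025·77.08333 = 8.12708.
Δq = 1047.94521 − 77.08333 = 970.86188; wedge = 79 − 8.12708 = 70.87292.
Welfare loss = ½ × 970.86188 × 70.87292 = 34403.91.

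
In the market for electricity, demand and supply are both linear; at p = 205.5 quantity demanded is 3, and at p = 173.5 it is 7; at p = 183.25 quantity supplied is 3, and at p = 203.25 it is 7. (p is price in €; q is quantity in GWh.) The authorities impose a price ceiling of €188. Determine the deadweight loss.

Demand slope = (173.5 − 205.5)/(7 − 3) = −8, so p = 229.5 − 8q.
Supply slope = (203.25 − 183.25)/(7 − 3) = 5, so p = 168.25 + 5q.
Competitive equilibrium: 229.5 − 8q = 168.25 + 5q → q* = 4.7115, p* = 191.8077.
At the ceiling p = 188, quantity supplied = (188 − 168.25)/5 = 3.95.
Willingness to pay at q' = 3.95: 229.5 − 8·3.95 = 197.9.
Δq = 4.7115 − 3.95 = 0.7615; wedge = 197.9 − 188 = 9.9.
Deadweight loss = ½ × 0.7615 × 9.9 = €3.77.

€3.77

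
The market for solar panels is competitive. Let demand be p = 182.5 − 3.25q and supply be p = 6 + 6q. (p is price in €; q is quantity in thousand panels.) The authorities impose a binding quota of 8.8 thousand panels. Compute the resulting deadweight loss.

€488.87 thousand

Competitive equilibrium: 182.5 − 3.25q = 6 + 6q → q* = 19.0811, p* = 120.4865.
At q = 8.8: demand price = 182.5 − 3.25·8.8 = 153.9; supply price = 6 + 6·8.8 = 58.8.
Δq = 19.0811 − 8.8 = 10.2811; wedge = 153.9 − 58.8 = 95.1.
Deadweight loss = ½ × 10.2811 × 95.1 = €488.87 thousand.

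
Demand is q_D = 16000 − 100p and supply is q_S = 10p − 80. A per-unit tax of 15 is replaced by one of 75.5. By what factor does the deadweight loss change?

In inverse form: demand p = 160 − 0.01q, supply p = 8 + 0.1q.
Competitive equilibrium: 160 − 0.01q = 8 + 0.1q → q* = 1381.8182, p* = 146.1818.
For a per-unit tax t: Δq = t/0.11, so DWL = ½·t·(t/0.11) = t²/0.22.
At t = 15: DWL = 1022.727. At t = 75.5: DWL = 25910.227.
Ratio = (75.5/15)² = 25.334.

25.334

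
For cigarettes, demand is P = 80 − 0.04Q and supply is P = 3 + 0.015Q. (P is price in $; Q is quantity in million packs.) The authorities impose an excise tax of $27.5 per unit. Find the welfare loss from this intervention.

Competitive equilibrium: 80 − 0.04Q = 3 + 0.015Q → Q* = 1400, P* = 24.
With the tax, the buyer price exceeds the seller price by 27.5: (80 − 0.04Q) − (3 + 0.015Q) = 27.5 → Q' = 900.
ΔQ = 1400 − 900 = 500; the wedge equals the tax, 27.5.
The triangle = ½ × 500 × 27.5 = $6875 million.

$6875 million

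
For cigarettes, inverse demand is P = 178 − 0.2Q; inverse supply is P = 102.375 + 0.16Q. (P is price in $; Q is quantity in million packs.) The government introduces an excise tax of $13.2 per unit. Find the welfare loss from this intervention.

$242 million

Competitive equilibrium: 178 − 0.2Q = 102.375 + 0.16Q → Q* = 210.0694, P* = 135.9861.
With the tax, the buyer price exceeds the seller price by 13.2: (178 − 0.2Q) − (102.375 + 0.16Q) = 13.2 → Q' = 173.4028.
ΔQ = 210.0694 − 173.4028 = 36.6666; the wedge equals the tax, 13.2.
The triangle = ½ × 36.6666 × 13.2 = $242 million.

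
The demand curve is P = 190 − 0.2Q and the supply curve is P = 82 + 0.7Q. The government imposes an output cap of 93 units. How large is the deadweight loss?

Competitive equilibrium: 190 − 0.2Q = 82 + 0.7Q → Q* = 120, P* = 166.
At Q = 93: demand price = 190 − 0.2·93 = 171.4; supply price = 82 + 0.7·93 = 147.1.
ΔQ = 120 − 93 = 27; wedge = 171.4 − 147.1 = 24.3.
DWL = ½ × 27 × 24.3 = 328.05.

328.05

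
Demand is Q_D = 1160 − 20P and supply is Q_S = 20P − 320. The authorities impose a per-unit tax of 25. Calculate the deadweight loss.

3125

In inverse form: demand P = 58 − 0.05Q, supply P = 16 + 0.05Q.
Competitive equilibrium: 58 − 0.05Q = 16 + 0.05Q → Q* = 420, P* = 37.
With the tax, the buyer price exceeds the seller price by 25: (58 − 0.05Q) − (16 + 0.05Q) = 25 → Q' = 170.
ΔQ = 420 − 170 = 250; the wedge equals the tax, 25.
DWL = ½ × 250 × 25 = 3125.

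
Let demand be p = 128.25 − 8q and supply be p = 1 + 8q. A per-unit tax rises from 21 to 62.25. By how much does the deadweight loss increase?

Competitive equilibrium: 128.25 − 8q = 1 + 8q → q* = 7.9531, p* = 64.625.
For a per-unit tax t: Δq = t/16, so DWL = ½·t·(t/16) = t²/32.
At t = 21: DWL = 13.7813. At t = 62.25: DWL = 121.0957.
Increase = 121.0957 − 13.7813 = 107.31.

107.31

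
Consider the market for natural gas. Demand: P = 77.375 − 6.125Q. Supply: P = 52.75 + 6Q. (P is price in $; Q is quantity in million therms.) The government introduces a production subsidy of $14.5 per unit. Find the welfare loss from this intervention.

Competitive equilibrium: 77.375 − 6.125Q = 52.75 + 6Q → Q* = 2.0309, P* = 64.9356.
The subsidy lowers effective supply by 14.5: P = 38.25 + 6Q.
New quantity: 77.375 − 6.125Q = 38.25 + 6Q → Q' = 3.2268.
Overproduction ΔQ = 3.2268 − 2.0309 = 1.1959; wedge = subsidy = 14.5.
DWL = ½ × 1.1959 × 14.5 = $8.67 million.

$8.67 million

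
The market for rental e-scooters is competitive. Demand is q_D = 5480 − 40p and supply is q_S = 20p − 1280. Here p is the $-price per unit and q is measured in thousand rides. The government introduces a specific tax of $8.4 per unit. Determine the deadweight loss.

$470.40 thousand

In inverse form: demand p = 137 − 0.025q, supply p = 64 + 0.05q.
Competitive equilibrium: 137 − 0.025q = 64 + 0.05q → q* = 973.3333, p* = 112.6667.
With the tax, the buyer price exceeds the seller price by 8.4: (137 − 0.025q) − (64 + 0.05q) = 8.4 → q' = 861.3333.
Δq = 973.3333 − 861.3333 = 112; the wedge equals the tax, 8.4.
The triangle = ½ × 112 × 8.4 = $470.40 thousand.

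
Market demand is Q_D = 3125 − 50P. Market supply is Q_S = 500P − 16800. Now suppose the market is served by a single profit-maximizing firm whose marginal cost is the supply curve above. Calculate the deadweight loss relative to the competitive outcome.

In inverse form: demand P = 62.5 − 0.02Q, supply P = 33.6 + 0.002Q.
Competitive equilibrium: 62.5 − 0.02Q = 33.6 + 0.002Q → Q* = 1313.6364, P* = 36.2273.
Marginal revenue: MR = 62.5 − 0.04Q. Set MR = MC: 62.5 − 0.04Q = 33.6 + 0.002Q → Q_m = 688.0952.
Price P_m = 62.5 − 0.02·688.0952 = 48.7381; MC(Q_m) = 33.6 + 0.002·688.0952 = 34.9762.
Competitive Q* = 1313.6364, so ΔQ = 625.5412; wedge = 48.7381 − 34.9762 = 13.7619.
The triangle = ½ × 625.5412 × 13.7619 = 4304.32.

4304.32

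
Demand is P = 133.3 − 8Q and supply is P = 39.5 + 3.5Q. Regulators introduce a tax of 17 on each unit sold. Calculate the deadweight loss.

Competitive equilibrium: 133.3 − 8Q = 39.5 + 3.5Q → Q* = 8.15652, P* = 68.04783.
With the tax, the buyer price exceeds the seller price by 17: (133.3 − 8Q) − (39.5 + 3.5Q) = 17 → Q' = 6.67826.
ΔQ = 8.15652 − 6.67826 = 1.47826; the wedge equals the tax, 17.
DWL = ½ × 1.47826 × 17 = 12.57.

12.57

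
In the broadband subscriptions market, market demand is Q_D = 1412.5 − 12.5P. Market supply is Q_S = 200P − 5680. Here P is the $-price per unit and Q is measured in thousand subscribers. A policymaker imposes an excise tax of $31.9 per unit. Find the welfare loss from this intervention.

In inverse form: demand P = 113 − 0.08Q, supply P = 28.4 + 0.005Q.
Competitive equilibrium: 113 − 0.08Q = 28.4 + 0.005Q → Q* = 995.2941, P* = 33.3765.
With the tax, the buyer price exceeds the seller price by 31.9: (113 − 0.08Q) − (28.4 + 0.005Q) = 31.9 → Q' = 620.
ΔQ = 995.2941 − 620 = 375.2941; the wedge equals the tax, 31.9.
Deadweight loss = ½ × 375.2941 × 31.9 = $5985.94 thousand.

$5985.94 thousand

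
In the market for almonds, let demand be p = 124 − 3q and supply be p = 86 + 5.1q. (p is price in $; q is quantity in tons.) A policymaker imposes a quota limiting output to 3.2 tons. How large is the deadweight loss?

$9.01

Competitive equilibrium: 124 − 3q = 86 + 5.1q → q* = 4.6914, p* = 109.9259.
At q = 3.2: demand price = 124 − 3·3.2 = 114.4; supply price = 86 + 5.1·3.2 = 102.32.
Δq = 4.6914 − 3.2 = 1.4914; wedge = 114.4 − 102.32 = 12.08.
DWL = ½ × 1.4914 × 12.08 = $9.01.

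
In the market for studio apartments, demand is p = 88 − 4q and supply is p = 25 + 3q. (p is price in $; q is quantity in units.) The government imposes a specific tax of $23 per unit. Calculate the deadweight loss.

Competitive equilibrium: 88 − 4q = 25 + 3q → q* = 9, p* = 52.
With the tax, the buyer price exceeds the seller price by 23: (88 − 4q) − (25 + 3q) = 23 → q' = 5.7143.
Δq = 9 − 5.7143 = 3.2857; the wedge equals the tax, 23.
Deadweight loss = ½ × 3.2857 × 23 = $37.79.

$37.79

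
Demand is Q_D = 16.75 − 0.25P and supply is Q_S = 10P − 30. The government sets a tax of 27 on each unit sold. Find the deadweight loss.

In inverse form: demand P = 67 − 4Q, supply P = 3 + 0.1Q.
Competitive equilibrium: 67 − 4Q = 3 + 0.1Q → Q* = 15.6098, P* = 4.561.
With the tax, the buyer price exceeds the seller price by 27: (67 − 4Q) − (3 + 0.1Q) = 27 → Q' = 9.0244.
ΔQ = 15.6098 − 9.0244 = 6.5854; the wedge equals the tax, 27.
Deadweight loss = ½ × 6.5854 × 27 = 88.90.

88.90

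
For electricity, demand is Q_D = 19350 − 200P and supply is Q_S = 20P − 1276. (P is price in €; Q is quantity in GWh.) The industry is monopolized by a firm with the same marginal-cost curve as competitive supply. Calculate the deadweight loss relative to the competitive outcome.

In inverse form: demand P = 96.75 − 0.005Q, supply P = 63.8 + 0.05Q.
Competitive equilibrium: 96.75 − 0.005Q = 63.8 + 0.05Q → Q* = 599.0909, P* = 93.7545.
Marginal revenue: MR = 96.75 − 0.01Q. Set MR = MC: 96.75 − 0.01Q = 63.8 + 0.05Q → Q_m = 549.1667.
Price P_m = 96.75 − 0.005·549.1667 = 94.0042; MC(Q_m) = 63.8 + 0.05·549.1667 = 91.2583.
Competitive Q* = 599.0909, so ΔQ = 49.9242; wedge = 94.0042 − 91.2583 = 2.7459.
DWL = ½ × 49.9242 × 2.7459 = €68.54.

€68.54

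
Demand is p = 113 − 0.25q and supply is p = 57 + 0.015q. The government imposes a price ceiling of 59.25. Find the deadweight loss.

Competitive equilibrium: 113 − 0.25q = 57 + 0.015q → q* = 211.3208, p* = 60.1698.
At the ceiling p = 59.25, quantity supplied = (59.25 − 57)/0.015 = 150.
Willingness to pay at q' = 150: 113 − 0.25·150 = 75.5.
Δq = 211.3208 − 150 = 61.3208; wedge = 75.5 − 59.25 = 16.25.
DWL = ½ × 61.3208 × 16.25 = 498.23.

498.23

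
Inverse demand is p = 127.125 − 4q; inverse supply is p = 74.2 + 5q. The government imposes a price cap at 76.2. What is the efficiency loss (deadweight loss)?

135.16

Competitive equilibrium: 127.125 − 4q = 74.2 + 5q → q* = 5.88056, p* = 103.60278.
At the ceiling p = 76.2, quantity supplied = (76.2 − 74.2)/5 = 0.4.
Willingness to pay at q' = 0.4: 127.125 − 4·0.4 = 125.525.
Δq = 5.88056 − 0.4 = 5.48056; wedge = 125.525 − 76.2 = 49.325.
Welfare loss = ½ × 5.48056 × 49.325 = 135.16.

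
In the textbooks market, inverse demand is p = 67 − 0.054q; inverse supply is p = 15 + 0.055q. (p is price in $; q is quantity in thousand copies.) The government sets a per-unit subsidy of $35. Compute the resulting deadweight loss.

Competitive equilibrium: 67 − 0.054q = 15 + 0.055q → q* = 477.0642, p* = 41.2385.
The subsidy lowers effective supply by 35: p = 0.055q − 20.
New quantity: 67 − 0.054q = 0.055q − 20 → q' = 798.1651.
Overproduction Δq = 798.1651 − 477.0642 = 321.1009; wedge = subsidy = 35.
Deadweight loss = ½ × 321.1009 × 35 = $5619.27 thousand.

$5619.27 thousand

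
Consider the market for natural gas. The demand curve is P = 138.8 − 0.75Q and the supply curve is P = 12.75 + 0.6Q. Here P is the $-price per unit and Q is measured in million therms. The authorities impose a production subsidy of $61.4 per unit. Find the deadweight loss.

Competitive equilibrium: 138.8 − 0.75Q = 12.75 + 0.6Q → Q* = 93.3704, P* = 68.7722.
The subsidy lowers effective supply by 61.4: P = 0.6Q − 48.65.
New quantity: 138.8 − 0.75Q = 0.6Q − 48.65 → Q' = 138.8519.
Overproduction ΔQ = 138.8519 − 93.3704 = 45.4815; wedge = subsidy = 61.4.
Deadweight loss = ½ × 45.4815 × 61.4 = $1396.28 million.

$1396.28 million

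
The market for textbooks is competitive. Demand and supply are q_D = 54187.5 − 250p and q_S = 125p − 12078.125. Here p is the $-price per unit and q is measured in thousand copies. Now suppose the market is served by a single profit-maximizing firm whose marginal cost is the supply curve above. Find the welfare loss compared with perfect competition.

In inverse form: demand p = 216.75 − 0.004q, supply p = 96.625 + 0.008q.
Competitive equilibrium: 216.75 − 0.004q = 96.625 + 0.008q → q* = 10010.41667, p* = 176.70833.
Marginal revenue: MR = 216.75 − 0.008q. Set MR = MC: 216.75 − 0.008q = 96.625 + 0.008q → q_m = 7507.8125.
Price p_m = 216.75 − 0.004·7507.8125 = 186.71875; MC(q_m) = 96.625 + 0.008·7507.8125 = 156.6875.
Competitive q* = 10010.41667, so Δq = 2502.60417; wedge = 186.71875 − 156.6875 = 30.03125.
Welfare loss = ½ × 2502.60417 × 30.03125 = $37578.17 thousand.

$37578.17 thousand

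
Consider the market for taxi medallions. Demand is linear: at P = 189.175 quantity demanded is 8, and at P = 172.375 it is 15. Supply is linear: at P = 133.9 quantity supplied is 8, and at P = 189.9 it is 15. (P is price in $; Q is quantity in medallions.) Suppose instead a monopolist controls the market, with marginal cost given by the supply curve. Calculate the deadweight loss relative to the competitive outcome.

$32.41

Demand slope = (172.375 − 189.175)/(15 − 8) = −2.4, so P = 208.375 − 2.4Q.
Supply slope = (189.9 − 133.9)/(15 − 8) = 8, so P = 69.9 + 8Q.
Competitive equilibrium: 208.375 − 2.4Q = 69.9 + 8Q → Q* = 13.3149, P* = 176.4192.
Marginal revenue: MR = 208.375 − 4.8Q. Set MR = MC: 208.375 − 4.8Q = 69.9 + 8Q → Q_m = 10.8184.
Price P_m = 208.375 − 2.4·10.8184 = 182.4108; MC(Q_m) = 69.9 + 8·10.8184 = 156.4472.
Competitive Q* = 13.3149, so ΔQ = 2.4965; wedge = 182.4108 − 156.4472 = 25.9636.
The triangle = ½ × 2.4965 × 25.9636 = $32.41.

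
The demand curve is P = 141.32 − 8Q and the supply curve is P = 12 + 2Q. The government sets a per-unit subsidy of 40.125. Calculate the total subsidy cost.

Competitive equilibrium: 141.32 − 8Q = 12 + 2Q → Q* = 12.932, P* = 37.864.
The subsidy lowers effective supply by 40.125: P = 2Q − 28.125.
New quantity: 141.32 − 8Q = 2Q − 28.125 → Q' = 16.9445.
Total subsidy cost = 40.125 × 16.9445 = 679.90.

679.90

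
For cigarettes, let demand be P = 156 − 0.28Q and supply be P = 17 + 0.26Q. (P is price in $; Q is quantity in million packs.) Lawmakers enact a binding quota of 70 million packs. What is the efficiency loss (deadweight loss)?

Competitive equilibrium: 156 − 0.28Q = 17 + 0.26Q → Q* = 257.4074, P* = 83.9259.
At Q = 70: demand price = 156 − 0.28·70 = 136.4; supply price = 17 + 0.26·70 = 35.2.
ΔQ = 257.4074 − 70 = 187.4074; wedge = 136.4 − 35.2 = 101.2.
Welfare loss = ½ × 187.4074 × 101.2 = $9482.81 million.

$9482.81 million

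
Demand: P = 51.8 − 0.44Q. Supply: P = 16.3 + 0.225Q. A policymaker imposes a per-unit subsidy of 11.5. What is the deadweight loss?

Competitive equilibrium: 51.8 − 0.44Q = 16.3 + 0.225Q → Q* = 53.3835, P* = 28.3113.
The subsidy lowers effective supply by 11.5: P = 4.8 + 0.225Q.
New quantity: 51.8 − 0.44Q = 4.8 + 0.225Q → Q' = 70.6767.
Overproduction ΔQ = 70.6767 − 53.3835 = 17.2932; wedge = subsidy = 11.5.
DWL = ½ × 17.2932 × 11.5 = 99.44.

99.44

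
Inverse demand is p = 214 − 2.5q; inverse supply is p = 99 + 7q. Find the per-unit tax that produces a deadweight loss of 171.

57

Competitive equilibrium: 214 − 2.5q = 99 + 7q → q* = 12.1053, p* = 183.7368.
A tax t gives Δq = t/9.5 and wedge t, so DWL = t²/19.
t²/19 = 171 → t² = 3249 → t = 57.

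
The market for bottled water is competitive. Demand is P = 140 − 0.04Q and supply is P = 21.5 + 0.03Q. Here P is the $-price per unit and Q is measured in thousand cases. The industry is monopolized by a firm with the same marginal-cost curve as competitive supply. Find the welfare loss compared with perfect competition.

Competitive equilibrium: 140 − 0.04Q = 21.5 + 0.03Q → Q* = 1692.85714, P* = 72.28571.
Marginal revenue: MR = 140 − 0.08Q. Set MR = MC: 140 − 0.08Q = 21.5 + 0.03Q → Q_m = 1077.27273.
Price P_m = 140 − 0.04·1077.27273 = 96.90909; MC(Q_m) = 21.5 + 0.03·1077.27273 = 53.81818.
Competitive Q* = 1692.85714, so ΔQ = 615.58441; wedge = 96.90909 − 53.81818 = 43.09091.
Deadweight loss = ½ × 615.58441 × 43.09091 = $13263.05 thousand.

$13263.05 thousand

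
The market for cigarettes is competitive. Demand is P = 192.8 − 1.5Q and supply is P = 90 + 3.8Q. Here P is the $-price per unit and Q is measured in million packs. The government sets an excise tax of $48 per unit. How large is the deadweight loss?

Competitive equilibrium: 192.8 − 1.5Q = 90 + 3.8Q → Q* = 19.3962, P* = 163.7057.
With the tax, the buyer price exceeds the seller price by 48: (192.8 − 1.5Q) − (90 + 3.8Q) = 48 → Q' = 10.3396.
ΔQ = 19.3962 − 10.3396 = 9.0566; the wedge equals the tax, 48.
DWL = ½ × 9.0566 × 48 = $217.36 million.

$217.36 million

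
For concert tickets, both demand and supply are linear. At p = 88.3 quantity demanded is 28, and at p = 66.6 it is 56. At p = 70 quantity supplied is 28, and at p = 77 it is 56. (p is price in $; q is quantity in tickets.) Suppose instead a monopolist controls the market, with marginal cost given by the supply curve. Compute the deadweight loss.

$199.76

Demand slope = (66.6 − 88.3)/(56 − 28) = −0.775, so p = 110 − 0.775q.
Supply slope = (77 − 70)/(56 − 28) = 0.25, so p = 63 + 0.25q.
Competitive equilibrium: 110 − 0.775q = 63 + 0.25q → q* = 45.8537, p* = 74.4634.
Marginal revenue: MR = 110 − 1.55q. Set MR = MC: 110 − 1.55q = 63 + 0.25q → q_m = 26.1111.
Price p_m = 110 − 0.775·26.1111 = 89.7639; MC(q_m) = 63 + 0.25·26.1111 = 69.5278.
Competitive q* = 45.8537, so Δq = 19.7426; wedge = 89.7639 − 69.5278 = 20.2361.
Welfare loss = ½ × 19.7426 × 20.2361 = $199.76.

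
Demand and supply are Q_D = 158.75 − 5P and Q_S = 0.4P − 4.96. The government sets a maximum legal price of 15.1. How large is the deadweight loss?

In inverse form: demand P = 31.75 − 0.2Q, supply P = 12.4 + 2.5Q.
Competitive equilibrium: 31.75 − 0.2Q = 12.4 + 2.5Q → Q* = 7.1667, P* = 30.3167.
At the ceiling P = 15.1, quantity supplied = (15.1 − 12.4)/2.5 = 1.08.
Willingness to pay at Q' = 1.08: 31.75 − 0.2·1.08 = 31.534.
ΔQ = 7.1667 − 1.08 = 6.0867; wedge = 31.534 − 15.1 = 16.434.
Deadweight loss = ½ × 6.0867 × 16.434 = 50.01.

50.01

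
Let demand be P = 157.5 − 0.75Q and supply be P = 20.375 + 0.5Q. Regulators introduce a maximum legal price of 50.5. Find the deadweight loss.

1528.31

Competitive equilibrium: 157.5 − 0.75Q = 20.375 + 0.5Q → Q* = 109.7, P* = 75.225.
At the ceiling P = 50.5, quantity supplied = (50.5 − 20.375)/0.5 = 60.25.
Willingness to pay at Q' = 60.25: 157.5 − 0.75·60.25 = 112.3125.
ΔQ = 109.7 − 60.25 = 49.45; wedge = 112.3125 − 50.5 = 61.8125.
The triangle = ½ × 49.45 × 61.8125 = 1528.31.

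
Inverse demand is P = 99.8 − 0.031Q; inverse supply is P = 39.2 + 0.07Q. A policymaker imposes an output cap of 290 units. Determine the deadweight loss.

Competitive equilibrium: 99.8 − 0.031Q = 39.2 + 0.07Q → Q* = 600, P* = 81.2.
At Q = 290: demand price = 99.8 − 0.031·290 = 90.81; supply price = 39.2 + 0.07·290 = 59.5.
ΔQ = 600 − 290 = 310; wedge = 90.81 − 59.5 = 31.31.
Welfare loss = ½ × 310 × 31.31 = 4853.05.

4853.05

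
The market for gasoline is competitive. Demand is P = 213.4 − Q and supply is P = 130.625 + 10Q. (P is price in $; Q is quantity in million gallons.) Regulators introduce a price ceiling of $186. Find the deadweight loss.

Competitive equilibrium: 213.4 − Q = 130.625 + 10Q → Q* = 7.525, P* = 205.875.
At the ceiling P = 186, quantity supplied = (186 − 130.625)/10 = 5.5375.
Willingness to pay at Q' = 5.5375: 213.4 − 1·5.5375 = 207.8625.
ΔQ = 7.525 − 5.5375 = 1.9875; wedge = 207.8625 − 186 = 21.8625.
Welfare loss = ½ × 1.9875 × 21.8625 = $21.73 million.

$21.73 million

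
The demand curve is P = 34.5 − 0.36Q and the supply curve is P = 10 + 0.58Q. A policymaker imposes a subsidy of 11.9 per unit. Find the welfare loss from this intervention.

75.32

Competitive equilibrium: 34.5 − 0.36Q = 10 + 0.58Q → Q* = 26.0638, P* = 25.117.
The subsidy lowers effective supply by 11.9: P = 0.58Q − 1.9.
New quantity: 34.5 − 0.36Q = 0.58Q − 1.9 → Q' = 38.7234.
Overproduction ΔQ = 38.7234 − 26.0638 = 12.6596; wedge = subsidy = 11.9.
Deadweight loss = ½ × 12.6596 × 11.9 = 75.32.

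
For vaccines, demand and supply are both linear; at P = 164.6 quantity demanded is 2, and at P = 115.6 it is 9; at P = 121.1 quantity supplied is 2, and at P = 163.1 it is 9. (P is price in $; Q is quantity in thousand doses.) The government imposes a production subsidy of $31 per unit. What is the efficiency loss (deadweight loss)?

Demand slope = (115.6 − 164.6)/(9 − 2) = −7, so P = 178.6 − 7Q.
Supply slope = (163.1 − 121.1)/(9 − 2) = 6, so P = 109.1 + 6Q.
Competitive equilibrium: 178.6 − 7Q = 109.1 + 6Q → Q* = 5.3462, P* = 141.1769.
The subsidy lowers effective supply by 31: P = 78.1 + 6Q.
New quantity: 178.6 − 7Q = 78.1 + 6Q → Q' = 7.7308.
Overproduction ΔQ = 7.7308 − 5.3462 = 2.3846; wedge = subsidy = 31.
Deadweight loss = ½ × 2.3846 × 31 = $36.96 thousand.

$36.96 thousand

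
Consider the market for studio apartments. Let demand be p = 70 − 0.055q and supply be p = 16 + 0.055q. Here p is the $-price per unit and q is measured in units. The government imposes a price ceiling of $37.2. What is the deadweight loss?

Competitive equilibrium: 70 − 0.055q = 16 + 0.055q → q* = 490.9091, p* = 43.
At the ceiling p = 37.2, quantity supplied = (37.2 − 16)/0.055 = 385.4545.
Willingness to pay at q' = 385.4545: 70 − 0.055·385.4545 = 48.8.
Δq = 490.9091 − 385.4545 = 105.4546; wedge = 48.8 − 37.2 = 11.6.
Welfare loss = ½ × 105.4546 × 11.6 = $611.64.

$611.64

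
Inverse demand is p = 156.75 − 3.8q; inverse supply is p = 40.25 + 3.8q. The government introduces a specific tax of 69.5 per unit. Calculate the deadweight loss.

Competitive equilibrium: 156.75 − 3.8q = 40.25 + 3.8q → q* = 15.3289, p* = 98.5.
With the tax, the buyer price exceeds the seller price by 69.5: (156.75 − 3.8q) − (40.25 + 3.8q) = 69.5 → q' = 6.1842.
Δq = 15.3289 − 6.1842 = 9.1447; the wedge equals the tax, 69.5.
Deadweight loss = ½ × 9.1447 × 69.5 = 317.78.

317.78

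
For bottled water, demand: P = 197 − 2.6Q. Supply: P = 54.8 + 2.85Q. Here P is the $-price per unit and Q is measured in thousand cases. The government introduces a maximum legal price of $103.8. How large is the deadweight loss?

$215.79 thousand

Competitive equilibrium: 197 − 2.6Q = 54.8 + 2.85Q → Q* = 26.0917, P* = 129.1615.
At the ceiling P = 103.8, quantity supplied = (103.8 − 54.8)/2.85 = 17.193.
Willingness to pay at Q' = 17.193: 197 − 2.6·17.193 = 152.2982.
ΔQ = 26.0917 − 17.193 = 8.8987; wedge = 152.2982 − 103.8 = 48.4982.
The triangle = ½ × 8.8987 × 48.4982 = $215.79 thousand.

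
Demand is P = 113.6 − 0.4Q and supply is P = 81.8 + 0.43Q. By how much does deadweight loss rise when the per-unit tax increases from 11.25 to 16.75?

Competitive equilibrium: 113.6 − 0.4Q = 81.8 + 0.43Q → Q* = 38.3133, P* = 98.2747.
For a per-unit tax t: ΔQ = t/0.83, so DWL = ½·t·(t/0.83) = t²/1.66.
At t = 11.25: DWL = 76.242. At t = 16.75: DWL = 169.014.
Increase = 169.014 − 76.242 = 92.77.

92.77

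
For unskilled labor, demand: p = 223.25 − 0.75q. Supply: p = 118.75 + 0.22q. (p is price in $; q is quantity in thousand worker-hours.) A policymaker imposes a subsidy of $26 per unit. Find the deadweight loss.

Competitive equilibrium: 223.25 − 0.75q = 118.75 + 0.22q → q* = 107.732, p* = 142.451.
The subsidy lowers effective supply by 26: p = 92.75 + 0.22q.
New quantity: 223.25 − 0.75q = 92.75 + 0.22q → q' = 134.5361.
Overproduction Δq = 134.5361 − 107.732 = 26.8041; wedge = subsidy = 26.
Deadweight loss = ½ × 26.8041 × 26 = $348.45 thousand.

$348.45 thousand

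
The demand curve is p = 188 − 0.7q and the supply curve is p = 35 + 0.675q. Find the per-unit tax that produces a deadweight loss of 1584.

Competitive equilibrium: 188 − 0.7q = 35 + 0.675q → q* = 111.2727, p* = 110.1091.
A tax t gives Δq = t/1.375 and wedge t, so DWL = t²/2.75.
t²/2.75 = 1584 → t² = 4356 → t = 66.

66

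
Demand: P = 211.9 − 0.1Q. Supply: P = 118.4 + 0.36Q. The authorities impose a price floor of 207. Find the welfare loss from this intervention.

Competitive equilibrium: 211.9 − 0.1Q = 118.4 + 0.36Q → Q* = 203.2609, P* = 191.5739.
At the floor P = 207, quantity demanded = (211.9 − 207)/0.1 = 49.
Sellers' marginal cost at Q' = 49: 118.4 + 0.36·49 = 136.04.
ΔQ = 203.2609 − 49 = 154.2609; wedge = 207 − 136.04 = 70.96.
DWL = ½ × 154.2609 × 70.96 = 5473.18.

5473.18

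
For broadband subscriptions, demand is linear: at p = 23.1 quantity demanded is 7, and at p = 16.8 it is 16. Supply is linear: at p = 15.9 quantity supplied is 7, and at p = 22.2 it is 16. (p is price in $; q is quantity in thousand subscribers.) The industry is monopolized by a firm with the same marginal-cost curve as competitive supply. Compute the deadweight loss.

$11.47 thousand

Demand slope = (16.8 − 23.1)/(16 − 7) = −0.7, so p = 28 − 0.7q.
Supply slope = (22.2 − 15.9)/(16 − 7) = 0.7, so p = 11 + 0.7q.
Competitive equilibrium: 28 − 0.7q = 11 + 0.7q → q* = 12.1429, p* = 19.5.
Marginal revenue: MR = 28 − 1.4q. Set MR = MC: 28 − 1.4q = 11 + 0.7q → q_m = 8.0952.
Price p_m = 28 − 0.7·8.0952 = 22.3334; MC(q_m) = 11 + 0.7·8.0952 = 16.6666.
Competitive q* = 12.1429, so Δq = 4.0477; wedge = 22.3334 − 16.6666 = 5.6668.
Deadweight loss = ½ × 4.0477 × 5.6668 = $11.47 thousand.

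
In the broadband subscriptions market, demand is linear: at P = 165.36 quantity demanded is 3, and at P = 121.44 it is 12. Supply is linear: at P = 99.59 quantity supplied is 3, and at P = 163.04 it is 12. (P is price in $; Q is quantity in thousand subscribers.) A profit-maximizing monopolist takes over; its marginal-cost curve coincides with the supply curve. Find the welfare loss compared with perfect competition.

$36.43 thousand

Demand slope = (121.44 − 165.36)/(12 − 3) = −4.88, so P = 180 − 4.88Q.
Supply slope = (163.04 − 99.59)/(12 − 3) = 7.05, so P = 78.44 + 7.05Q.
Competitive equilibrium: 180 − 4.88Q = 78.44 + 7.05Q → Q* = 8.513, P* = 138.4566.
Marginal revenue: MR = 180 − 9.76Q. Set MR = MC: 180 − 9.76Q = 78.44 + 7.05Q → Q_m = 6.0416.
Price P_m = 180 − 4.88·6.0416 = 150.517; MC(Q_m) = 78.44 + 7.05·6.0416 = 121.0333.
Competitive Q* = 8.513, so ΔQ = 2.4714; wedge = 150.517 − 121.0333 = 29.4837.
DWL = ½ × 2.4714 × 29.4837 = $36.43 thousand.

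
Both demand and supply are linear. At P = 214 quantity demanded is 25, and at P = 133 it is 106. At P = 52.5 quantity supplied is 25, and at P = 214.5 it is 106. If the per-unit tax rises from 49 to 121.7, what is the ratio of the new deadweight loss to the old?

6.169

Demand slope = (133 − 214)/(106 − 25) = −1, so P = 239 − Q.
Supply slope = (214.5 − 52.5)/(106 − 25) = 2, so P = 2.5 + 2Q.
Competitive equilibrium: 239 − Q = 2.5 + 2Q → Q* = 78.8333, P* = 160.1667.
For a per-unit tax t: ΔQ = t/3, so DWL = ½·t·(t/3) = t²/6.
At t = 49: DWL = 400.167. At t = 121.7: DWL = 2468.482.
Ratio = (121.7/49)² = 6.169.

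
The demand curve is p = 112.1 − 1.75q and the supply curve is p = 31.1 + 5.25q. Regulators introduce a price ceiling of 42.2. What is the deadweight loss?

313.03

Competitive equilibrium: 112.1 − 1.75q = 31.1 + 5.25q → q* = 11.5714, p* = 91.85.
At the ceiling p = 42.2, quantity supplied = (42.2 − 31.1)/5.25 = 2.1143.
Willingness to pay at q' = 2.1143: 112.1 − 1.75·2.1143 = 108.4.
Δq = 11.5714 − 2.1143 = 9.4571; wedge = 108.4 − 42.2 = 66.2.
DWL = ½ × 9.4571 × 66.2 = 313.03.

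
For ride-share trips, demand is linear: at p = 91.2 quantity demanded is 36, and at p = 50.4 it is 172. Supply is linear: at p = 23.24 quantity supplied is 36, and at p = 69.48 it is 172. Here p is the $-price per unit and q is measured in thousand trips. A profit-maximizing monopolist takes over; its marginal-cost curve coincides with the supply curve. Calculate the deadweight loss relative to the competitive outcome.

$658.96 thousand

Demand slope = (50.4 − 91.2)/(172 − 36) = −0.3, so p = 102 − 0.3q.
Supply slope = (69.48 − 23.24)/(172 − 36) = 0.34, so p = 11 + 0.34q.
Competitive equilibrium: 102 − 0.3q = 11 + 0.34q → q* = 142.1875, p* = 59.3438.
Marginal revenue: MR = 102 − 0.6q. Set MR = MC: 102 − 0.6q = 11 + 0.34q → q_m = 96.8085.
Price p_m = 102 − 0.3·96.8085 = 72.9575; MC(q_m) = 11 + 0.34·96.8085 = 43.9149.
Competitive q* = 142.1875, so Δq = 45.379; wedge = 72.9575 − 43.9149 = 29.0426.
Welfare loss = ½ × 45.379 × 29.0426 = $658.96 thousand.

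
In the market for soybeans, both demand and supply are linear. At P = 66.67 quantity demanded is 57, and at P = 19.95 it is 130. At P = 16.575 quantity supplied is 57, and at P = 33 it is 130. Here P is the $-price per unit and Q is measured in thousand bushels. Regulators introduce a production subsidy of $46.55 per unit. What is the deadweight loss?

Demand slope = (19.95 − 66.67)/(130 − 57) = −0.64, so P = 103.15 − 0.64Q.
Supply slope = (33 − 16.575)/(130 − 57) = 0.225, so P = 3.75 + 0.225Q.
Competitive equilibrium: 103.15 − 0.64Q = 3.75 + 0.225Q → Q* = 114.9133, P* = 29.6055.
The subsidy lowers effective supply by 46.55: P = 0.225Q − 42.8.
New quantity: 103.15 − 0.64Q = 0.225Q − 42.8 → Q' = 168.7283.
Overproduction ΔQ = 168.7283 − 114.9133 = 53.815; wedge = subsidy = 46.55.
Welfare loss = ½ × 53.815 × 46.55 = $1252.54 thousand.

$1252.54 thousand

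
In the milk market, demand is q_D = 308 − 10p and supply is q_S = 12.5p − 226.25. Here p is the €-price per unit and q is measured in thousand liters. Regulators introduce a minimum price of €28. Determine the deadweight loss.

In inverse form: demand p = 30.8 − 0.1q, supply p = 18.1 + 0.08q.
Competitive equilibrium: 30.8 − 0.1q = 18.1 + 0.08q → q* = 70.5556, p* = 23.7444.
At the floor p = 28, quantity demanded = (30.8 − 28)/0.1 = 28.
Sellers' marginal cost at q' = 28: 18.1 + 0.08·28 = 20.34.
Δq = 70.5556 − 28 = 42.5556; wedge = 28 − 20.34 = 7.66.
Deadweight loss = ½ × 42.5556 × 7.66 = €162.99 thousand.

€162.99 thousand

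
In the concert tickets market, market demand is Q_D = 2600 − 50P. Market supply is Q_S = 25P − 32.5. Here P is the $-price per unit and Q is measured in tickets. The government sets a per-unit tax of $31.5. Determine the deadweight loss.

In inverse form: demand P = 52 − 0.02Q, supply P = 1.3 + 0.04Q.
Competitive equilibrium: 52 − 0.02Q = 1.3 + 0.04Q → Q* = 845, P* = 35.1.
With the tax, the buyer price exceeds the seller price by 31.5: (52 − 0.02Q) − (1.3 + 0.04Q) = 31.5 → Q' = 320.
ΔQ = 845 − 320 = 525; the wedge equals the tax, 31.5.
Welfare loss = ½ × 525 × 31.5 = $8268.75.

$8268.75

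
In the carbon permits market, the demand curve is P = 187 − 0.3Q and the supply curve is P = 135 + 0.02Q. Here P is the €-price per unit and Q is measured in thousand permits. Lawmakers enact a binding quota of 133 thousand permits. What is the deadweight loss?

€139.24 thousand

Competitive equilibrium: 187 − 0.3Q = 135 + 0.02Q → Q* = 162.5, P* = 138.25.
At Q = 133: demand price = 187 − 0.3·133 = 147.1; supply price = 135 + 0.02·133 = 137.66.
ΔQ = 162.5 − 133 = 29.5; wedge = 147.1 − 137.66 = 9.44.
DWL = ½ × 29.5 × 9.44 = €139.24 thousand.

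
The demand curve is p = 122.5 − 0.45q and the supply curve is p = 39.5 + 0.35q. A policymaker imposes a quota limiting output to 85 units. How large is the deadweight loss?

140.625

Competitive equilibrium: 122.5 − 0.45q = 39.5 + 0.35q → q* = 103.75, p* = 75.8125.
At q = 85: demand price = 122.5 − 0.45·85 = 84.25; supply price = 39.5 + 0.35·85 = 69.25.
Δq = 103.75 − 85 = 18.75; wedge = 84.25 − 69.25 = 15.
The triangle = ½ × 18.75 × 15 = 140.625.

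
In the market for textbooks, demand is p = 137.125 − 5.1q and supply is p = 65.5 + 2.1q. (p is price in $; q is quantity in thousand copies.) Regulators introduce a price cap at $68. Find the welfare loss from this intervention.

Competitive equilibrium: 137.125 − 5.1q = 65.5 + 2.1q → q* = 9.9479, p* = 86.3906.
At the ceiling p = 68, quantity supplied = (68 − 65.5)/2.1 = 1.1905.
Willingness to pay at q' = 1.1905: 137.125 − 5.1·1.1905 = 131.0535.
Δq = 9.9479 − 1.1905 = 8.7574; wedge = 131.0535 − 68 = 63.0535.
DWL = ½ × 8.7574 × 63.0535 = $276.09 thousand.

$276.09 thousand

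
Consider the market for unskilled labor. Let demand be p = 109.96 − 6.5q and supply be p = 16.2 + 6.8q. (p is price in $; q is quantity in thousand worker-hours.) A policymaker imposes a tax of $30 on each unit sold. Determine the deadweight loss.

Competitive equilibrium: 109.96 − 6.5q = 16.2 + 6.8q → q* = 7.0496, p* = 64.1374.
With the tax, the buyer price exceeds the seller price by 30: (109.96 − 6.5q) − (16.2 + 6.8q) = 30 → q' = 4.794.
Δq = 7.0496 − 4.794 = 2.2556; the wedge equals the tax, 30.
Welfare loss = ½ × 2.2556 × 30 = $33.83 thousand.

$33.83 thousand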